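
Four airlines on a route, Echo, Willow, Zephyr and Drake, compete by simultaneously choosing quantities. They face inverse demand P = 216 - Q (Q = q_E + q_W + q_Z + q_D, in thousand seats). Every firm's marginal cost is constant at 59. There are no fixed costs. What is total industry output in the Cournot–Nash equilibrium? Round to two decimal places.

125.60

Each firm earns π_i = (216 - Q)q_i - 59q_i.
Setting ∂π_i/∂q_i = 0 with rivals' quantities fixed: 157 - 2q_i - Σ_{j≠i} q_j = 0.
By symmetry each firm produces the same amount; substituting Σ_{j≠i} q_j = 3q_i yields q_i = 157/5.
Total output Q = 157/5 + 157/5 + 157/5 + 157/5 = 628/5.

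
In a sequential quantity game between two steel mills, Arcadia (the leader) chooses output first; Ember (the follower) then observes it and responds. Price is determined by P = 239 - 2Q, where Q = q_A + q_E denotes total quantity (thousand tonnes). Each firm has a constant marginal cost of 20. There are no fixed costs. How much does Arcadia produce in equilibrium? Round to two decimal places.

54.75

The follower Ember best-responds to any q_A: π_E = (239 - 2Q)q_E - 20q_E.
∂π_E/∂q_E = 219 - 2q_A - 4q_E = 0 gives the reaction function q_E = (219 - 2q_A)/4.
Arcadia substitutes q_E(q_A) into its own profit: π_A = q_A(239 - 2q_A - (219 - 2q_A)/2) - 20q_A = (259/2 - q_A)q_A - 20q_A.
Maximising: ∂π_A/∂q_A = 219/2 - 2q_A = 0, giving q_A = 219/4.
Then q_E = (219 - 2·(219/4))/4 = 219/8.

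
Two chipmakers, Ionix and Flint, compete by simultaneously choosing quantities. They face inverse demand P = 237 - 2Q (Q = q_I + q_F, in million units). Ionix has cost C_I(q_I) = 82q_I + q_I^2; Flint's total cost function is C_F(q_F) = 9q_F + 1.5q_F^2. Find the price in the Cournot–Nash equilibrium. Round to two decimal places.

Ionix's profit: π_I = (237 - 2Q)q_I - (82q_I + q_I²). Setting ∂π_I/∂q_I = 0: 155 - 6q_I - 2(q_F) = 0.
Flint's first-order condition: 228 - 7q_F - 2(q_I) = 0.
Rearranging gives the reaction functions q_I = (155 - 2q_F)/6 and q_F = (228 - 2q_I)/7.
Solving the pair: q_I = 629/38, q_F = 529/19.
Total output Q = 1687/38, so price P = 237 - 2·(1687/38) = 148.2105.

148.21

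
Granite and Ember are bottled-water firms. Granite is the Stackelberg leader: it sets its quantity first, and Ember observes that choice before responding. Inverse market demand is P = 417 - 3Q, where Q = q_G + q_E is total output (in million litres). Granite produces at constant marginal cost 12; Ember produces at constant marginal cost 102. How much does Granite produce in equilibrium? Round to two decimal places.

Solve by backward induction. Given q_G, the follower Ember maximises π_E = (417 - 3q_G - 3q_E)q_E - 102q_E.
Setting the follower's marginal profit to zero, 315 - 3q_G - 6q_E = 0, i.e. q_E = (315 - 3q_G)/6.
Granite substitutes q_E(q_G) into its own profit: π_G = q_G(417 - 3q_G - (315 - 3q_G)/2) - 12q_G = (519/2 - (3/2)q_G)q_G - 12q_G.
Leader FOC: 495/2 - 3q_G = 0, so q_G = 165/2.
Then q_E = (315 - 3·(165/2))/6 = 45/4.

82.50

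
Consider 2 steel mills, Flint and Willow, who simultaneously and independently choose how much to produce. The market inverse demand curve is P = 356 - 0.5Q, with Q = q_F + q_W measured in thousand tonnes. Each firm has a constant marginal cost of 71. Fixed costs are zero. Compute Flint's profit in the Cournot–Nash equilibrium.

Each firm earns π_i = (356 - 0.5Q)q_i - 71q_i.
First-order condition (treating rivals' output as given): 285 - q_i - (1/2)q_j = 0.
By symmetry each firm produces the same amount; substituting q_j = q_i yields q_i = 285/(3/2) = 190.
Price P = 356 - (1/2)·380 = 166.
Flint's profit: (166 - 71)·190 = 18050.

18050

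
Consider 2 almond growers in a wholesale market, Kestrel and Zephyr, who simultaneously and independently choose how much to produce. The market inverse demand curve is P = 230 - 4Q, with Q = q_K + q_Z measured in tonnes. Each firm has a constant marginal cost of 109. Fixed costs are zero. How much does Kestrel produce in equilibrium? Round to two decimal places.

10.08

Each firm earns π_i = (230 - 4Q)q_i - 109q_i.
First-order condition (treating rivals' output as given): 121 - 8q_i - 4q_j = 0.
By symmetry each firm produces the same amount; substituting q_j = q_i yields q_i = 121/12.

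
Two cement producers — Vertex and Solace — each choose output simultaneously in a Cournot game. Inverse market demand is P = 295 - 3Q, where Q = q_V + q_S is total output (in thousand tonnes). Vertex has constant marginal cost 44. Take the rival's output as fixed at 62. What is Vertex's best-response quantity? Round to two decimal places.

With the rival's output fixed at 62, Vertex's profit is π_V = (295 - 3·62 - 3q_V)q_V - (44q_V) = (109 - 3q_V)q_V - (44q_V).
∂π_V/∂q_V = 65 - 6q_V = 0, so q_V = 65/6.

10.83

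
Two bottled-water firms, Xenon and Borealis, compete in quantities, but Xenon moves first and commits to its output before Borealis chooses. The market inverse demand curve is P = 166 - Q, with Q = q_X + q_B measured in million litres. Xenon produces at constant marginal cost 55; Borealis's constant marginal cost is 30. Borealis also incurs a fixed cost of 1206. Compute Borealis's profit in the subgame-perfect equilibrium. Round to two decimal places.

The follower Borealis best-responds to any q_X: π_B = (166 - Q)q_B - 30q_B.
Follower FOC: 136 - q_X - 2q_B = 0, so q_B(q_X) = (136 - q_X)/2.
The leader anticipates this reaction. Substituting into P = 166 - Q gives P = 98 - (1/2)q_X, so π_X = (98 - (1/2)q_X)q_X - 55q_X.
Leader FOC: 43 - q_X = 0, so q_X = 43.
Then q_B = (136 - 43)/2 = 93/2.
Price P = 166 - 179/2 = 153/2.
Borealis's profit: (153/2 - 30)·(93/2) - 1206 = 956.2500.

956.25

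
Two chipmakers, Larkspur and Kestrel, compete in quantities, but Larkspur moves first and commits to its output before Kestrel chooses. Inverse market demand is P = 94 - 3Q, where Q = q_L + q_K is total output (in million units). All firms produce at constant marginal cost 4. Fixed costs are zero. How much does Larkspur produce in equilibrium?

15

The follower Kestrel best-responds to any q_L: π_K = (94 - 3Q)q_K - 4q_K.
Setting the follower's marginal profit to zero, 90 - 3q_L - 6q_K = 0, i.e. q_K = (90 - 3q_L)/6.
The leader anticipates this reaction. Substituting into P = 94 - 3Q gives P = 49 - (3/2)q_L, so π_L = (49 - (3/2)q_L)q_L - 4q_L.
Leader FOC: 45 - 3q_L = 0, so q_L = 15.
Then q_K = (90 - 3·15)/6 = 15/2.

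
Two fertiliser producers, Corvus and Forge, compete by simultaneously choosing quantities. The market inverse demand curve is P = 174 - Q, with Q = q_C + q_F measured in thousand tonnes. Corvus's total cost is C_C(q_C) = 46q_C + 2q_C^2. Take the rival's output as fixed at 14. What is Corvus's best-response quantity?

19

With the rival's output fixed at 14, Corvus's profit is π_C = (174 - 14 - q_C)q_C - (46q_C + 2q_C²) = (160 - q_C)q_C - (46q_C + 2q_C²).
∂π_C/∂q_C = 114 - 6q_C = 0, so q_C = 19.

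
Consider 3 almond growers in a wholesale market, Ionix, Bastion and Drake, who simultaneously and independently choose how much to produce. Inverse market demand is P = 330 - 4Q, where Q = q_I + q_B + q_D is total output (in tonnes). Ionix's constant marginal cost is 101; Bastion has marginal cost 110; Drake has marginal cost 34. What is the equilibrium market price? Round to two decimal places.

143.75

Ionix's profit: π_I = (330 - 4Q)q_I - (101q_I). Setting ∂π_I/∂q_I = 0: 229 - 8q_I - 4(q_B + q_D) = 0.
Bastion's first-order condition: 220 - 8q_B - 4(q_I + q_D) = 0.
Drake's first-order condition: 296 - 8q_D - 4(q_I + q_B) = 0.
Adding the 3 conditions: 745 − 8Q − 8Q = 0, i.e. Q = 745/16.
Back-substituting: q_I = (229 − 745/4)/4 = 171/16, q_B = (220 − 745/4)/4 = 135/16, q_D = (296 − 745/4)/4 = 439/16.
Total output Q = 745/16, so price P = 330 - 4·(745/16) = 575/4.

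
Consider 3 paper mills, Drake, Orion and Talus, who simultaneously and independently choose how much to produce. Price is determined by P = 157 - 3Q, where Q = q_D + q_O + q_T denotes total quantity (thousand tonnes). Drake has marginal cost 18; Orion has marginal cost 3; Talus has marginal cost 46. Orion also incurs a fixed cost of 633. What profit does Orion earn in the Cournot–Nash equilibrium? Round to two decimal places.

Drake's profit: π_D = (157 - 3Q)q_D - (18q_D). Setting ∂π_D/∂q_D = 0: 139 - 6q_D - 3(q_O + q_T) = 0.
Orion's profit: π_O = (157 - 3Q)q_O - (3q_O). Setting ∂π_O/∂q_O = 0: 154 - 6q_O - 3(q_D + q_T) = 0.
Talus's first-order condition: 111 - 6q_T - 3(q_D + q_O) = 0.
Summing all 3 equations gives 404 − 12Q = 0, hence Q = 101/3.
Back-substituting: q_D = (139 − 101)/3 = 38/3, q_O = (154 − 101)/3 = 53/3, q_T = (111 − 101)/3 = 10/3.
Price P = 157 - 3·(101/3) = 56.
Orion's profit: (56 - 3)·(53/3) - 633 = 910/3.

303.33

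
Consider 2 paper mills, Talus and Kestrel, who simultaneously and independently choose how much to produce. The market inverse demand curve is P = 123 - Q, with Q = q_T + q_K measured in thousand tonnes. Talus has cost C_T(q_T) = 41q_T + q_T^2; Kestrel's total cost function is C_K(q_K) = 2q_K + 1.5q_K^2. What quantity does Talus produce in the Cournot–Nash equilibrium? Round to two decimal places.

Talus's profit: π_T = (123 - Q)q_T - (41q_T + q_T²). Setting ∂π_T/∂q_T = 0: 82 - 4q_T - (q_K) = 0.
Kestrel's first-order condition: 121 - 5q_K - (q_T) = 0.
Rearranging gives the reaction functions q_T = (82 - q_K)/4 and q_K = (121 - q_T)/5.
Solving the pair: q_T = 289/19, q_K = 402/19.

15.21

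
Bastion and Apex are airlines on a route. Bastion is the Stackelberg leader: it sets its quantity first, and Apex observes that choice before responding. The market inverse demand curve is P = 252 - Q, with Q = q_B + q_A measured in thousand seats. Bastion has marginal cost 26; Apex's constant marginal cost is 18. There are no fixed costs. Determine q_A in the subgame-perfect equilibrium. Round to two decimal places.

62.50

The follower Apex best-responds to any q_B: π_A = (252 - Q)q_A - 18q_A.
Follower FOC: 234 - q_B - 2q_A = 0, so q_A(q_B) = (234 - q_B)/2.
Bastion substitutes q_A(q_B) into its own profit: π_B = q_B(252 - q_B - (234 - q_B)/2) - 26q_B = (135 - (1/2)q_B)q_B - 26q_B.
The leader's first-order condition 109 - q_B = 0 yields q_B = 109.
Then q_A = (234 - 109)/2 = 125/2.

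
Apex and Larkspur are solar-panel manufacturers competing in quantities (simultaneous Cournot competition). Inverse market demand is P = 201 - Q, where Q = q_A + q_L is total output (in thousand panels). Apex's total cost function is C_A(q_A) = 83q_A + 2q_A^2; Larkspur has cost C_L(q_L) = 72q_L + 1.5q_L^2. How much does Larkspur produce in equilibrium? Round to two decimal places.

Apex's profit: π_A = (201 - Q)q_A - (83q_A + 2q_A²). Setting ∂π_A/∂q_A = 0: 118 - 6q_A - (q_L) = 0.
Larkspur's first-order condition: 129 - 5q_L - (q_A) = 0.
Rearranging gives the reaction functions q_A = (118 - q_L)/6 and q_L = (129 - q_A)/5.
Solving the pair: q_A = 461/29, q_L = 656/29.

22.62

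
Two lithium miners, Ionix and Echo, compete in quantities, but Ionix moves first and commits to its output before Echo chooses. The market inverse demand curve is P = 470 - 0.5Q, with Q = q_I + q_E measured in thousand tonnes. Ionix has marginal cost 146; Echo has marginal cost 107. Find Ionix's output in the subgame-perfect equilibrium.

285

Solve by backward induction. Given q_I, the follower Echo maximises π_E = (470 - (1/2)q_I - (1/2)q_E)q_E - 107q_E.
Setting the follower's marginal profit to zero, 363 - (1/2)q_I - q_E = 0, i.e. q_E = (363 - (1/2)q_I).
Ionix substitutes q_E(q_I) into its own profit: π_I = q_I(470 - (1/2)q_I - (363 - (1/2)q_I)/2) - 146q_I = (577/2 - (1/4)q_I)q_I - 146q_I.
The leader's first-order condition 285/2 - (1/2)q_I = 0 yields q_I = 285.
Then q_E = (363 - (1/2)·285) = 441/2.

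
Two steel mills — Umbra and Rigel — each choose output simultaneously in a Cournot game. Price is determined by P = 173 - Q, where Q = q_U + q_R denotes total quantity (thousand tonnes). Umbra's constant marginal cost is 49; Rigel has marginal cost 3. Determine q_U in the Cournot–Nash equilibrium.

Umbra's profit: π_U = (173 - Q)q_U - (49q_U). Setting ∂π_U/∂q_U = 0: 124 - 2q_U - (q_R) = 0.
Rigel's profit: π_R = (173 - Q)q_R - (3q_R). Setting ∂π_R/∂q_R = 0: 170 - 2q_R - (q_U) = 0.
So q_U = (124 - q_R)/2 and q_R = (170 - q_U)/2.
Substituting one into the other gives q_U = 26 and q_R = 72.

26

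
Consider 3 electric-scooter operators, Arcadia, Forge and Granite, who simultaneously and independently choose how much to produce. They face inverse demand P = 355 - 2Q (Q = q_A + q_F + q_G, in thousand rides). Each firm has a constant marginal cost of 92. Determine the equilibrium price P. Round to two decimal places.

157.75

Each firm earns π_i = (355 - 2Q)q_i - 92q_i.
Setting ∂π_i/∂q_i = 0 with rivals' quantities fixed: 263 - 4q_i - 2·Σ_{j≠i} q_j = 0.
With identical firms every q_j equals q_i, so Σ_{j≠i} q_j = 2q_i and 263 = 8q_i, giving q_i = 263/8.
Total output Q = 789/8, so price P = 355 - 2·(789/8) = 631/4.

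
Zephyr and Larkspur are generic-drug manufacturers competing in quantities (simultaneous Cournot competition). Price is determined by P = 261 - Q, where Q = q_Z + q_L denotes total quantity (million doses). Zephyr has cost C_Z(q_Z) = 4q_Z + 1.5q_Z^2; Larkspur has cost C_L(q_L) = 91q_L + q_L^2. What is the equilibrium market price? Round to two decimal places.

Zephyr's profit: π_Z = (261 - Q)q_Z - (4q_Z + (3/2)q_Z²). Setting ∂π_Z/∂q_Z = 0: 257 - 5q_Z - (q_L) = 0.
Larkspur's profit: π_L = (261 - Q)q_L - (91q_L + q_L²). Setting ∂π_L/∂q_L = 0: 170 - 4q_L - (q_Z) = 0.
So q_Z = (257 - q_L)/5 and q_L = (170 - q_Z)/4.
Solving the pair: q_Z = 858/19, q_L = 593/19.
Total output Q = 1451/19, so price P = 261 - 1451/19 = 184.6316.

184.63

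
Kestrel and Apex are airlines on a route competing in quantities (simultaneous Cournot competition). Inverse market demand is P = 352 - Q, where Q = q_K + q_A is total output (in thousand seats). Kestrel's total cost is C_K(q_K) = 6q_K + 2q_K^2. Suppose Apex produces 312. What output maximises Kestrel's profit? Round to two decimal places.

5.67

With the rival's output fixed at 312, Kestrel's profit is π_K = (352 - 312 - q_K)q_K - (6q_K + 2q_K²) = (40 - q_K)q_K - (6q_K + 2q_K²).
∂π_K/∂q_K = 34 - 6q_K = 0, so q_K = 17/3.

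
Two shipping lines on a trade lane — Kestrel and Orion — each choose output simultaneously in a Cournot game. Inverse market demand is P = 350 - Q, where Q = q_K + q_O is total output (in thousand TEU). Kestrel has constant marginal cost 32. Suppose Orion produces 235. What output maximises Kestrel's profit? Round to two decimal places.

41.50

With the rival's output fixed at 235, Kestrel's profit is π_K = (350 - 235 - q_K)q_K - (32q_K) = (115 - q_K)q_K - (32q_K).
∂π_K/∂q_K = 83 - 2q_K = 0, so q_K = 83/2.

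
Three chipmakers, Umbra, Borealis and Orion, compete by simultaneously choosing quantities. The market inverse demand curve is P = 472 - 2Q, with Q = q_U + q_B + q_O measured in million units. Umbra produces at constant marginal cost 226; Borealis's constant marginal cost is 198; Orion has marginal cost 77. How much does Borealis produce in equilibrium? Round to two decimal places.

22.63

Umbra's profit: π_U = (472 - 2Q)q_U - (226q_U). Setting ∂π_U/∂q_U = 0: 246 - 4q_U - 2(q_B + q_O) = 0.
Borealis's profit: π_B = (472 - 2Q)q_B - (198q_B). Setting ∂π_B/∂q_B = 0: 274 - 4q_B - 2(q_U + q_O) = 0.
Orion's first-order condition: 395 - 4q_O - 2(q_U + q_B) = 0.
Adding the 3 first-order conditions: 915 − 8Q = 0, so Q = 915/8.
Back-substituting: q_U = (246 − 915/4)/2 = 69/8, q_B = (274 − 915/4)/2 = 181/8, q_O = (395 − 915/4)/2 = 665/8.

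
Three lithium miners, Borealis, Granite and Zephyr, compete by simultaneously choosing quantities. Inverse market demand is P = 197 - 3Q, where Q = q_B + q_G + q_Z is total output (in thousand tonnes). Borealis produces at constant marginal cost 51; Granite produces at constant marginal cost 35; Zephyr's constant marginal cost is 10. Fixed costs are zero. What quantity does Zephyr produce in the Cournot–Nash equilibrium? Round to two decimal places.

Borealis's profit: π_B = (197 - 3Q)q_B - (51q_B). Setting ∂π_B/∂q_B = 0: 146 - 6q_B - 3(q_G + q_Z) = 0.
Granite's profit: π_G = (197 - 3Q)q_G - (35q_G). Setting ∂π_G/∂q_G = 0: 162 - 6q_G - 3(q_B + q_Z) = 0.
Zephyr's first-order condition: 187 - 6q_Z - 3(q_B + q_G) = 0.
Adding the 3 first-order conditions: 495 − 12Q = 0, so Q = 165/4.
Back-substituting: q_B = (146 − 495/4)/3 = 89/12, q_G = (162 − 495/4)/3 = 51/4, q_Z = (187 − 495/4)/3 = 253/12.

21.08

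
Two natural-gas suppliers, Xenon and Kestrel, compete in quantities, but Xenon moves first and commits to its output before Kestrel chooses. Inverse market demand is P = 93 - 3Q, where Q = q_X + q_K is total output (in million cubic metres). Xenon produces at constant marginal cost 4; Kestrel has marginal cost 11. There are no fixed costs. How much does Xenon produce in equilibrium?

The follower Kestrel best-responds to any q_X: π_K = (93 - 3Q)q_K - 11q_K.
Follower FOC: 82 - 3q_X - 6q_K = 0, so q_K(q_X) = (82 - 3q_X)/6.
The leader anticipates this reaction. Substituting into P = 93 - 3Q gives P = 52 - (3/2)q_X, so π_X = (52 - (3/2)q_X)q_X - 4q_X.
The leader's first-order condition 48 - 3q_X = 0 yields q_X = 16.
Then q_K = (82 - 3·16)/6 = 17/3.

16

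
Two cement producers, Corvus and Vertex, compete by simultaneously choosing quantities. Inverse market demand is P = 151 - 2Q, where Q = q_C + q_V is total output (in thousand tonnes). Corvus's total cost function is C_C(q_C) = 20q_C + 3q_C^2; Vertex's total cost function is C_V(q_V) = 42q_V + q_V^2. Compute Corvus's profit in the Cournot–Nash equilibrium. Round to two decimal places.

Corvus's profit: π_C = (151 - 2Q)q_C - (20q_C + 3q_C²). Setting ∂π_C/∂q_C = 0: 131 - 10q_C - 2(q_V) = 0.
Vertex's profit: π_V = (151 - 2Q)q_V - (42q_V + q_V²). Setting ∂π_V/∂q_V = 0: 109 - 6q_V - 2(q_C) = 0.
Rearranging gives the reaction functions q_C = (131 - 2q_V)/10 and q_V = (109 - 2q_C)/6.
Solving the pair: q_C = 71/7, q_V = 207/14.
Price P = 151 - 2·(349/14) = 708/7.
Corvus's profit: (708/7)·(71/7) - 20·(71/7) - 3(71/7)² = 514.3878.

514.39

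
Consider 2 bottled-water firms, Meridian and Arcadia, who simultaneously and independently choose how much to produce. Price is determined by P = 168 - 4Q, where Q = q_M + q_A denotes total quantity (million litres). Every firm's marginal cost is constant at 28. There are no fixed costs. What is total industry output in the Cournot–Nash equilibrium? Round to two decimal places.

23.33

A representative firm's profit is π_i = q_i(168 - 4Q) - 28q_i.
First-order condition (treating rivals' output as given): 140 - 8q_i - 4q_j = 0.
By symmetry each firm produces the same amount; substituting q_j = q_i yields q_i = 140/12 = 35/3.
Total output Q = 35/3 + 35/3 = 70/3.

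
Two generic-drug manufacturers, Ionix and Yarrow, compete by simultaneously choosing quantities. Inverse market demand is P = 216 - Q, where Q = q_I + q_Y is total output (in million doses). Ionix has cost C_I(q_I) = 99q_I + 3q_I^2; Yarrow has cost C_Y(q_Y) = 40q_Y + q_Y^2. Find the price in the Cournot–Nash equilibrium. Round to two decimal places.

164.94

Ionix's profit: π_I = (216 - Q)q_I - (99q_I + 3q_I²). Setting ∂π_I/∂q_I = 0: 117 - 8q_I - (q_Y) = 0.
Yarrow's first-order condition: 176 - 4q_Y - (q_I) = 0.
Best responses: q_I = (117 - q_Y)/8, q_Y = (176 - q_I)/4.
Solving the pair: q_I = 292/31, q_Y = 1291/31.
Total output Q = 1583/31, so price P = 216 - 1583/31 = 164.9355.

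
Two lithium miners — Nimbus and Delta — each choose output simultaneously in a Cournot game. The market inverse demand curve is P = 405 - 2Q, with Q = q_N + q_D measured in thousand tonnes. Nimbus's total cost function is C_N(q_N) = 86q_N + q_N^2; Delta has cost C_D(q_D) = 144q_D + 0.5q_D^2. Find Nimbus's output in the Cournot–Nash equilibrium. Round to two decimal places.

41.27

Nimbus's profit: π_N = (405 - 2Q)q_N - (86q_N + q_N²). Setting ∂π_N/∂q_N = 0: 319 - 6q_N - 2(q_D) = 0.
Delta's first-order condition: 261 - 5q_D - 2(q_N) = 0.
Best responses: q_N = (319 - 2q_D)/6, q_D = (261 - 2q_N)/5.
Substituting one into the other gives q_N = 1073/26 and q_D = 464/13.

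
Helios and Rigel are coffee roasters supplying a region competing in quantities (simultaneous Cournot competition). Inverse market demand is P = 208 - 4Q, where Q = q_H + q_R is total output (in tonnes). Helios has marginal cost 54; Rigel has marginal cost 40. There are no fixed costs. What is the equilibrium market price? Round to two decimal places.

Helios's profit: π_H = (208 - 4Q)q_H - (54q_H). Setting ∂π_H/∂q_H = 0: 154 - 8q_H - 4(q_R) = 0.
Rigel's profit: π_R = (208 - 4Q)q_R - (40q_R). Setting ∂π_R/∂q_R = 0: 168 - 8q_R - 4(q_H) = 0.
Rearranging gives the reaction functions q_H = (154 - 4q_R)/8 and q_R = (168 - 4q_H)/8.
Solving the pair: q_H = 35/3, q_R = 91/6.
Total output Q = 161/6, so price P = 208 - 4·(161/6) = 302/3.

100.67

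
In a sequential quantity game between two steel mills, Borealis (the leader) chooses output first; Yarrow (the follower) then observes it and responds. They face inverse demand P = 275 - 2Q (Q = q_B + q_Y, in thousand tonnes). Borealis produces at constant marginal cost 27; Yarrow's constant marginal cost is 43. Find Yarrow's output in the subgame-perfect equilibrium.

Solve by backward induction. Given q_B, the follower Yarrow maximises π_Y = (275 - 2q_B - 2q_Y)q_Y - 43q_Y.
Follower FOC: 232 - 2q_B - 4q_Y = 0, so q_Y(q_B) = (232 - 2q_B)/4.
The leader anticipates this reaction. Substituting into P = 275 - 2Q gives P = 159 - q_B, so π_B = (159 - q_B)q_B - 27q_B.
Leader FOC: 132 - 2q_B = 0, so q_B = 66.
Then q_Y = (232 - 2·66)/4 = 25.

25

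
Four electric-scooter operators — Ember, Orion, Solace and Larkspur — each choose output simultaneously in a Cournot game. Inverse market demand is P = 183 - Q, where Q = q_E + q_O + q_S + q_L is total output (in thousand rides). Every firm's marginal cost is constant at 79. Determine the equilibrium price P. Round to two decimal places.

99.80

Each firm earns π_i = (183 - Q)q_i - 79q_i.
Setting ∂π_i/∂q_i = 0 with rivals' quantities fixed: 104 - 2q_i - Σ_{j≠i} q_j = 0.
By symmetry each firm produces the same amount; substituting Σ_{j≠i} q_j = 3q_i yields q_i = 104/5.
Total output Q = 416/5, so price P = 183 - 416/5 = 499/5.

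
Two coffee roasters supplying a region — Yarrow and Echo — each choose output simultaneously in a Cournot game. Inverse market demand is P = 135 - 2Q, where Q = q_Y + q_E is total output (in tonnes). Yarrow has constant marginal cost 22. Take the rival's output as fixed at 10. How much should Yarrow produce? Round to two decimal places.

With the rival's output fixed at 10, Yarrow's profit is π_Y = (135 - 2·10 - 2q_Y)q_Y - (22q_Y) = (115 - 2q_Y)q_Y - (22q_Y).
∂π_Y/∂q_Y = 93 - 4q_Y = 0, so q_Y = 93/4.

23.25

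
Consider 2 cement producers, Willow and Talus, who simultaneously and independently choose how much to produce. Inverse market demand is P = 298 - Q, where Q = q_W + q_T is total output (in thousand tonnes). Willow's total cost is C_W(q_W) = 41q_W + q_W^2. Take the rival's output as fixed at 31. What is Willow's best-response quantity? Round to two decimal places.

With the rival's output fixed at 31, Willow's profit is π_W = (298 - 31 - q_W)q_W - (41q_W + q_W²) = (267 - q_W)q_W - (41q_W + q_W²).
∂π_W/∂q_W = 226 - 4q_W = 0, so q_W = 113/2.

56.50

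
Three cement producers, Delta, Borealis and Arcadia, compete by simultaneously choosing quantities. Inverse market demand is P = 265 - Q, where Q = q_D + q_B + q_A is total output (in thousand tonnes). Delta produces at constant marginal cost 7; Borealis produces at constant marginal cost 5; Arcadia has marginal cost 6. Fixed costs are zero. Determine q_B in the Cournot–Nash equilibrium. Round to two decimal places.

Delta's profit: π_D = (265 - Q)q_D - (7q_D). Setting ∂π_D/∂q_D = 0: 258 - 2q_D - (q_B + q_A) = 0.
Borealis's profit: π_B = (265 - Q)q_B - (5q_B). Setting ∂π_B/∂q_B = 0: 260 - 2q_B - (q_D + q_A) = 0.
Arcadia's profit: π_A = (265 - Q)q_A - (6q_A). Setting ∂π_A/∂q_A = 0: 259 - 2q_A - (q_D + q_B) = 0.
Adding the 3 first-order conditions: 777 − 4Q = 0, so Q = 777/4.
Back-substituting: q_D = (258 − 777/4) = 255/4, q_B = (260 − 777/4) = 263/4, q_A = (259 − 777/4) = 259/4.

65.75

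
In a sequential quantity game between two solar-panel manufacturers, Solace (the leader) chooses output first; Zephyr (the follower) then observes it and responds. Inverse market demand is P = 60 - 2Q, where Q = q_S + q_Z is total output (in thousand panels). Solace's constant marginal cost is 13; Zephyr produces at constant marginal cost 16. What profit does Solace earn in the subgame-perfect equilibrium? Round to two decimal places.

The follower Zephyr best-responds to any q_S: π_Z = (60 - 2Q)q_Z - 16q_Z.
Follower FOC: 44 - 2q_S - 4q_Z = 0, so q_Z(q_S) = (44 - 2q_S)/4.
The leader anticipates this reaction. Substituting into P = 60 - 2Q gives P = 38 - q_S, so π_S = (38 - q_S)q_S - 13q_S.
Leader FOC: 25 - 2q_S = 0, so q_S = 25/2.
Then q_Z = (44 - 2·(25/2))/4 = 19/4.
Price P = 60 - 2·(69/4) = 51/2.
Solace's profit: (51/2 - 13)·(25/2) = 625/4.

156.25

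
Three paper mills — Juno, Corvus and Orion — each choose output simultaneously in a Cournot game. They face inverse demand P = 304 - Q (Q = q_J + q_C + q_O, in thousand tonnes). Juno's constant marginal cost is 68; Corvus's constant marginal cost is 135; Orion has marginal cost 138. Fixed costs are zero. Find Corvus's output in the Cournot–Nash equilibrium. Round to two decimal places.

Juno's profit: π_J = (304 - Q)q_J - (68q_J). Setting ∂π_J/∂q_J = 0: 236 - 2q_J - (q_C + q_O) = 0.
Corvus's first-order condition: 169 - 2q_C - (q_J + q_O) = 0.
Orion's first-order condition: 166 - 2q_O - (q_J + q_C) = 0.
Summing all 3 equations gives 571 − 4Q = 0, hence Q = 571/4.
Back-substituting: q_J = (236 − 571/4) = 373/4, q_C = (169 − 571/4) = 105/4, q_O = (166 − 571/4) = 93/4.

26.25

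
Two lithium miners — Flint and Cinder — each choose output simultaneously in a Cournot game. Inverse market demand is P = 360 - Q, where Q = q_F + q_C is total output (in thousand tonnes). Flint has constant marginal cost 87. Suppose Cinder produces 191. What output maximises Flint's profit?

41

With the rival's output fixed at 191, Flint's profit is π_F = (360 - 191 - q_F)q_F - (87q_F) = (169 - q_F)q_F - (87q_F).
∂π_F/∂q_F = 82 - 2q_F = 0, so q_F = 41.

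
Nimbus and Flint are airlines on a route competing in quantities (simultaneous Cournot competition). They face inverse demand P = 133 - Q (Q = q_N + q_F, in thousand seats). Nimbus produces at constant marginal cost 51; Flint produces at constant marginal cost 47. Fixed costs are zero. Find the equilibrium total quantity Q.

Nimbus's profit: π_N = (133 - Q)q_N - (51q_N). Setting ∂π_N/∂q_N = 0: 82 - 2q_N - (q_F) = 0.
Flint's first-order condition: 86 - 2q_F - (q_N) = 0.
So q_N = (82 - q_F)/2 and q_F = (86 - q_N)/2.
Solving the pair: q_N = 26, q_F = 30.
Total output Q = 26 + 30 = 56.

56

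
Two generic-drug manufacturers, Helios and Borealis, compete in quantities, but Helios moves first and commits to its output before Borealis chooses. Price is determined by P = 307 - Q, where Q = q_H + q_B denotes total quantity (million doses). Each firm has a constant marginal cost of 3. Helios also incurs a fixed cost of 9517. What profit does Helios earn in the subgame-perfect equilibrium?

2035

The follower Borealis best-responds to any q_H: π_B = (307 - Q)q_B - 3q_B.
Follower FOC: 304 - q_H - 2q_B = 0, so q_B(q_H) = (304 - q_H)/2.
Helios substitutes q_B(q_H) into its own profit: π_H = q_H(307 - q_H - (304 - q_H)/2) - 3q_H = (155 - (1/2)q_H)q_H - 3q_H.
Leader FOC: 152 - q_H = 0, so q_H = 152.
Then q_B = (304 - 152)/2 = 76.
Price P = 307 - 228 = 79.
Helios's profit: (79 - 3)·152 - 9517 = 2035.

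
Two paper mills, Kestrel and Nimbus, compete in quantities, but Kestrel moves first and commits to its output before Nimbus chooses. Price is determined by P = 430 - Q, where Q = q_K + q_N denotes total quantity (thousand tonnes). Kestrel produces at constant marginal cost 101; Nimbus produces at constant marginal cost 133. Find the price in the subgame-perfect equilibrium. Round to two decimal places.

The follower Nimbus best-responds to any q_K: π_N = (430 - Q)q_N - 133q_N.
Follower FOC: 297 - q_K - 2q_N = 0, so q_N(q_K) = (297 - q_K)/2.
Kestrel substitutes q_N(q_K) into its own profit: π_K = q_K(430 - q_K - (297 - q_K)/2) - 101q_K = (563/2 - (1/2)q_K)q_K - 101q_K.
Leader FOC: 361/2 - q_K = 0, so q_K = 361/2.
Then q_N = (297 - 361/2)/2 = 233/4.
Total output Q = 955/4, so price P = 430 - 955/4 = 765/4.

191.25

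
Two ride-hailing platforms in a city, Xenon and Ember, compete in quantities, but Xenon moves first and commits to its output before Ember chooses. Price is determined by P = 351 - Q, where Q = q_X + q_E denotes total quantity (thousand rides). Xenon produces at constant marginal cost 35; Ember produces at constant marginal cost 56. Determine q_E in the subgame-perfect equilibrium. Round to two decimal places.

The follower Ember best-responds to any q_X: π_E = (351 - Q)q_E - 56q_E.
∂π_E/∂q_E = 295 - q_X - 2q_E = 0 gives the reaction function q_E = (295 - q_X)/2.
Xenon substitutes q_E(q_X) into its own profit: π_X = q_X(351 - q_X - (295 - q_X)/2) - 35q_X = (407/2 - (1/2)q_X)q_X - 35q_X.
Maximising: ∂π_X/∂q_X = 337/2 - q_X = 0, giving q_X = 337/2.
Then q_E = (295 - 337/2)/2 = 253/4.

63.25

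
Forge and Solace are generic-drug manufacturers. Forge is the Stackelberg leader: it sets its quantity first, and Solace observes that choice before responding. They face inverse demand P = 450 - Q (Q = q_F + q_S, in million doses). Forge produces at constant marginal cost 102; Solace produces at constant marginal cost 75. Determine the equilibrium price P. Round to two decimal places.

182.25

The follower Solace best-responds to any q_F: π_S = (450 - Q)q_S - 75q_S.
Setting the follower's marginal profit to zero, 375 - q_F - 2q_S = 0, i.e. q_S = (375 - q_F)/2.
Forge substitutes q_S(q_F) into its own profit: π_F = q_F(450 - q_F - (375 - q_F)/2) - 102q_F = (525/2 - (1/2)q_F)q_F - 102q_F.
Leader FOC: 321/2 - q_F = 0, so q_F = 321/2.
Then q_S = (375 - 321/2)/2 = 429/4.
Total output Q = 1071/4, so price P = 450 - 1071/4 = 729/4.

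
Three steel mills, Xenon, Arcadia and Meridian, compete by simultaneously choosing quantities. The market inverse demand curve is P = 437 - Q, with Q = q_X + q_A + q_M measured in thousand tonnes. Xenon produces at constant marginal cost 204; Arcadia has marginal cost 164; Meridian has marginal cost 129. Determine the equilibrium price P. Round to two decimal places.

233.50

Xenon's profit: π_X = (437 - Q)q_X - (204q_X). Setting ∂π_X/∂q_X = 0: 233 - 2q_X - (q_A + q_M) = 0.
Arcadia's profit: π_A = (437 - Q)q_A - (164q_A). Setting ∂π_A/∂q_A = 0: 273 - 2q_A - (q_X + q_M) = 0.
Meridian's profit: π_M = (437 - Q)q_M - (129q_M). Setting ∂π_M/∂q_M = 0: 308 - 2q_M - (q_X + q_A) = 0.
Summing all 3 equations gives 814 − 4Q = 0, hence Q = 407/2.
Back-substituting: q_X = (233 − 407/2) = 59/2, q_A = (273 − 407/2) = 139/2, q_M = (308 − 407/2) = 209/2.
Total output Q = 407/2, so price P = 437 - 407/2 = 467/2.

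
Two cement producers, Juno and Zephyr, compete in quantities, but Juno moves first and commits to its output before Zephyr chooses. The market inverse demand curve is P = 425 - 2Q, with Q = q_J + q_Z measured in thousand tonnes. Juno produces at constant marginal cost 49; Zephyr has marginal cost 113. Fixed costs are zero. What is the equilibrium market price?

Solve by backward induction. Given q_J, the follower Zephyr maximises π_Z = (425 - 2q_J - 2q_Z)q_Z - 113q_Z.
Follower FOC: 312 - 2q_J - 4q_Z = 0, so q_Z(q_J) = (312 - 2q_J)/4.
The leader anticipates this reaction. Substituting into P = 425 - 2Q gives P = 269 - q_J, so π_J = (269 - q_J)q_J - 49q_J.
Maximising: ∂π_J/∂q_J = 220 - 2q_J = 0, giving q_J = 110.
Then q_Z = (312 - 2·110)/4 = 23.
Total output Q = 133, so price P = 425 - 2·133 = 159.

159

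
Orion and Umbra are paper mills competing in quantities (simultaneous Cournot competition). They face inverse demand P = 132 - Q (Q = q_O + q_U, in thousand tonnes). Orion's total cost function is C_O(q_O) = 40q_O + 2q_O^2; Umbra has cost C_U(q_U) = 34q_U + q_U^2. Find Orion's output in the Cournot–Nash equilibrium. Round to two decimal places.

Orion's profit: π_O = (132 - Q)q_O - (40q_O + 2q_O²). Setting ∂π_O/∂q_O = 0: 92 - 6q_O - (q_U) = 0.
Umbra's first-order condition: 98 - 4q_U - (q_O) = 0.
So q_O = (92 - q_U)/6 and q_U = (98 - q_O)/4.
Substituting one into the other gives q_O = 270/23 and q_U = 496/23.

11.74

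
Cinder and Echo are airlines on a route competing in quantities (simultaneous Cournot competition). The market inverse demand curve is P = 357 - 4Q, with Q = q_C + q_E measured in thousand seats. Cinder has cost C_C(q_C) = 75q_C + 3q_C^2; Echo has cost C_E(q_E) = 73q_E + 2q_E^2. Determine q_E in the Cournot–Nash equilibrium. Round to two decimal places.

Cinder's profit: π_C = (357 - 4Q)q_C - (75q_C + 3q_C²). Setting ∂π_C/∂q_C = 0: 282 - 14q_C - 4(q_E) = 0.
Echo's profit: π_E = (357 - 4Q)q_E - (73q_E + 2q_E²). Setting ∂π_E/∂q_E = 0: 284 - 12q_E - 4(q_C) = 0.
Rearranging gives the reaction functions q_C = (282 - 4q_E)/14 and q_E = (284 - 4q_C)/12.
Solving the pair: q_C = 281/19, q_E = 356/19.

18.74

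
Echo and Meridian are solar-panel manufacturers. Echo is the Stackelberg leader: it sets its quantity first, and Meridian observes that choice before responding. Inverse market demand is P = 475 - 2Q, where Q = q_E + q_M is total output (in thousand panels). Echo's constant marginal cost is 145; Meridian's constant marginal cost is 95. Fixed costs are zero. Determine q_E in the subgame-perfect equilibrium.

70

The follower Meridian best-responds to any q_E: π_M = (475 - 2Q)q_M - 95q_M.
Follower FOC: 380 - 2q_E - 4q_M = 0, so q_M(q_E) = (380 - 2q_E)/4.
Echo substitutes q_M(q_E) into its own profit: π_E = q_E(475 - 2q_E - (380 - 2q_E)/2) - 145q_E = (285 - q_E)q_E - 145q_E.
Maximising: ∂π_E/∂q_E = 140 - 2q_E = 0, giving q_E = 70.
Then q_M = (380 - 2·70)/4 = 60.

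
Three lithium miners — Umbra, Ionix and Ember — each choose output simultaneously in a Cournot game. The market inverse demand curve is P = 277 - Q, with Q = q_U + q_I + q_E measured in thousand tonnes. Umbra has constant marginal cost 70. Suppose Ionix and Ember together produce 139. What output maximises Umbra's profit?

With rivals' combined output fixed at 139, Umbra's profit is π_U = (277 - 139 - q_U)q_U - (70q_U) = (138 - q_U)q_U - (70q_U).
∂π_U/∂q_U = 68 - 2q_U = 0, so q_U = 34.

34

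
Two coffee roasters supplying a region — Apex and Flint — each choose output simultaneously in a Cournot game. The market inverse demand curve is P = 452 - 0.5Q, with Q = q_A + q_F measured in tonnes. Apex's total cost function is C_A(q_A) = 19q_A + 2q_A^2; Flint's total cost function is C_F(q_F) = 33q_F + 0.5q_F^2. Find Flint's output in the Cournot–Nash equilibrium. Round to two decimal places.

Apex's profit: π_A = (452 - 0.5Q)q_A - (19q_A + 2q_A²). Setting ∂π_A/∂q_A = 0: 433 - 5q_A - (1/2)(q_F) = 0.
Flint's profit: π_F = (452 - 0.5Q)q_F - (33q_F + (1/2)q_F²). Setting ∂π_F/∂q_F = 0: 419 - 2q_F - (1/2)(q_A) = 0.
Best responses: q_A = (433 - (1/2)q_F)/5, q_F = (419 - (1/2)q_A)/2.
Solving the pair: q_A = 202/3, q_F = 578/3.

192.67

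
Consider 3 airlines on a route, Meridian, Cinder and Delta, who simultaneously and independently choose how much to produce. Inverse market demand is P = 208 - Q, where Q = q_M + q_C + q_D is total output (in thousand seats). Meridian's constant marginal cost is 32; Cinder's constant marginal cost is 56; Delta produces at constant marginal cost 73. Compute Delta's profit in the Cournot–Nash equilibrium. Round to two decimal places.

370.56

Meridian's profit: π_M = (208 - Q)q_M - (32q_M). Setting ∂π_M/∂q_M = 0: 176 - 2q_M - (q_C + q_D) = 0.
Cinder's profit: π_C = (208 - Q)q_C - (56q_C). Setting ∂π_C/∂q_C = 0: 152 - 2q_C - (q_M + q_D) = 0.
Delta's first-order condition: 135 - 2q_D - (q_M + q_C) = 0.
Adding the 3 first-order conditions: 463 − 4Q = 0, so Q = 463/4.
Back-substituting: q_M = (176 − 463/4) = 241/4, q_C = (152 − 463/4) = 145/4, q_D = (135 − 463/4) = 77/4.
Price P = 208 - 463/4 = 369/4.
Delta's profit: (369/4 - 73)·(77/4) = 370.5625.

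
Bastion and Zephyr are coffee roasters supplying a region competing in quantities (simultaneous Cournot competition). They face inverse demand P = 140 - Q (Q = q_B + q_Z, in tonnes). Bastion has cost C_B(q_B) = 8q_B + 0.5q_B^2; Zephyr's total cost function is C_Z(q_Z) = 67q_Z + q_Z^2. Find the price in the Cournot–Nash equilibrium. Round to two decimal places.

Bastion's profit: π_B = (140 - Q)q_B - (8q_B + (1/2)q_B²). Setting ∂π_B/∂q_B = 0: 132 - 3q_B - (q_Z) = 0.
Zephyr's profit: π_Z = (140 - Q)q_Z - (67q_Z + q_Z²). Setting ∂π_Z/∂q_Z = 0: 73 - 4q_Z - (q_B) = 0.
Rearranging gives the reaction functions q_B = (132 - q_Z)/3 and q_Z = (73 - q_B)/4.
Substituting one into the other gives q_B = 455/11 and q_Z = 87/11.
Total output Q = 542/11, so price P = 140 - 542/11 = 998/11.

90.73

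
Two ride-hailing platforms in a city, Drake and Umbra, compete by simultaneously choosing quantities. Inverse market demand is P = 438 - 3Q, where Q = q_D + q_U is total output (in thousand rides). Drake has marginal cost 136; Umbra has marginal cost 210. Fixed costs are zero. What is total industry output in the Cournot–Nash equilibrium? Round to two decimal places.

58.89

Drake's profit: π_D = (438 - 3Q)q_D - (136q_D). Setting ∂π_D/∂q_D = 0: 302 - 6q_D - 3(q_U) = 0.
Umbra's first-order condition: 228 - 6q_U - 3(q_D) = 0.
Rearranging gives the reaction functions q_D = (302 - 3q_U)/6 and q_U = (228 - 3q_D)/6.
Substituting one into the other gives q_D = 376/9 and q_U = 154/9.
Total output Q = 376/9 + 154/9 = 530/9.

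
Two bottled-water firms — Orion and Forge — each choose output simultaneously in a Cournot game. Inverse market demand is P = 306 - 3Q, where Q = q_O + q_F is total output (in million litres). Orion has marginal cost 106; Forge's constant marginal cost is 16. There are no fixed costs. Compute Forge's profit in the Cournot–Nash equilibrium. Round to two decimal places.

5348.15

Orion's profit: π_O = (306 - 3Q)q_O - (106q_O). Setting ∂π_O/∂q_O = 0: 200 - 6q_O - 3(q_F) = 0.
Forge's profit: π_F = (306 - 3Q)q_F - (16q_F). Setting ∂π_F/∂q_F = 0: 290 - 6q_F - 3(q_O) = 0.
So q_O = (200 - 3q_F)/6 and q_F = (290 - 3q_O)/6.
Substituting one into the other gives q_O = 110/9 and q_F = 380/9.
Price P = 306 - 3·(490/9) = 428/3.
Forge's profit: (428/3 - 16)·(380/9) = 5348.1481.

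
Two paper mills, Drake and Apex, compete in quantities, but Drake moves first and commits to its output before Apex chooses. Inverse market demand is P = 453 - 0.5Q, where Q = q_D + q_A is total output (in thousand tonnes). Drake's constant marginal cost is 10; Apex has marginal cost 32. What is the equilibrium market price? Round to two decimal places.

126.25

Solve by backward induction. Given q_D, the follower Apex maximises π_A = (453 - (1/2)q_D - (1/2)q_A)q_A - 32q_A.
∂π_A/∂q_A = 421 - (1/2)q_D - q_A = 0 gives the reaction function q_A = (421 - (1/2)q_D).
Drake substitutes q_A(q_D) into its own profit: π_D = q_D(453 - (1/2)q_D - (421 - (1/2)q_D)/2) - 10q_D = (485/2 - (1/4)q_D)q_D - 10q_D.
The leader's first-order condition 465/2 - (1/2)q_D = 0 yields q_D = 465.
Then q_A = (421 - (1/2)·465) = 377/2.
Total output Q = 1307/2, so price P = 453 - (1/2)·(1307/2) = 505/4.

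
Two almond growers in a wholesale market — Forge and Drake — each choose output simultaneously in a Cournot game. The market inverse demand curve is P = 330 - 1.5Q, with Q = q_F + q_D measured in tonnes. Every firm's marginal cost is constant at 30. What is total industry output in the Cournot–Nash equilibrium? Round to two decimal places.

133.33

A representative firm's profit is π_i = q_i(330 - 1.5Q) - 30q_i.
Setting ∂π_i/∂q_i = 0 with rivals' quantities fixed: 300 - 3q_i - (3/2)q_j = 0.
By symmetry each firm produces the same amount; substituting q_j = q_i yields q_i = 300/(9/2) = 200/3.
Total output Q = 200/3 + 200/3 = 400/3.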